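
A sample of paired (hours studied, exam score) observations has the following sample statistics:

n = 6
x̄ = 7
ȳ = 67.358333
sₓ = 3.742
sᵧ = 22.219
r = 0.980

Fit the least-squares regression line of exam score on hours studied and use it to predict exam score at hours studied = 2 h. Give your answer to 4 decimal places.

b = r · sᵧ/sₓ = 0.98 · 22.219/3.742 = 5.818979
a = ȳ − b·x̄ = 67.358333 − 5.818979·7 = 26.625479
ŷ(2) = a + b·2 = 26.625479 + 5.818979·2 = 38.263437

38.2634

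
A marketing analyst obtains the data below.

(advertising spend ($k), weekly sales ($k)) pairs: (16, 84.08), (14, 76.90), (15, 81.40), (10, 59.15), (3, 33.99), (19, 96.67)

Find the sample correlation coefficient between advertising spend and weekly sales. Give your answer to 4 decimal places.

n = 6, Σx = 77, Σy = 432.19, Σxy = 6173.08, Σx² = 1147, Σy² = 33608.1479
Sxx = Σx² − (Σx)²/n = 1147 − 988.166667 = 158.833333
Sxy = Σxy − (Σx)(Σy)/n = 6173.08 − 5546.438333 = 626.641667
Syy = Σy² − (Σy)²/n = 33608.1479 − 31131.366017 = 2476.781883
r = Sxy/√(Sxx·Syy) = 626.641667/√(393395.522469) = 626.641667/627.212502 = 0.999090

0.9991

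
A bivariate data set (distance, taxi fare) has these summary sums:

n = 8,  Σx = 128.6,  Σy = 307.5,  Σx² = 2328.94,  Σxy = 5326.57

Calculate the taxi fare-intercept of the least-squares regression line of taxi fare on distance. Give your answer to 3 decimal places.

Sxx = Σx² − (Σx)²/n = 2328.94 − 2067.245 = 261.695
Sxy = Σxy − (Σx)(Σy)/n = 5326.57 − 4943.0625 = 383.5075
b = Sxy/Sxx = 383.5075/261.695 = 1.465475
a = ȳ − b·x̄ = 38.4375 − 1.465475·16.075 = 14.879988

14.880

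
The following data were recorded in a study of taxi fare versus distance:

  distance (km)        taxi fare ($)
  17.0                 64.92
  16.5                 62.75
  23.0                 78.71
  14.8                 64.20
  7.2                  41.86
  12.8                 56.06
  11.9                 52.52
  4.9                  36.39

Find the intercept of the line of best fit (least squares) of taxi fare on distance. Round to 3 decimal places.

25.376

n = 8, Σx = 108.1, Σy = 457.41, Σxy = 6721.764, Σx² = 1690.59
Sxx = Σx² − (Σx)²/n = 1690.59 − 1460.70125 = 229.88875
Sxy = Σxy − (Σx)(Σy)/n = 6721.764 − 6180.752625 = 541.011375
b = Sxy/Sxx = 541.011375/229.88875 = 2.353362
a = ȳ − b·x̄ = 57.17625 − 2.353362·13.5125 = 25.376450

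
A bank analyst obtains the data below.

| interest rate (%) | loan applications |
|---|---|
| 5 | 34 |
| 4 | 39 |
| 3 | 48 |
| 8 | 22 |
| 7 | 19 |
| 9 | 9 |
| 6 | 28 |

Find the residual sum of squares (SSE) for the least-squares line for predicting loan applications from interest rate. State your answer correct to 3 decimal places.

49.571

n = 7, Σx = 42, Σy = 199, Σxy = 1028, Σx² = 280, Σy² = 6691
Sxx = Σx² − (Σx)²/n = 280 − 252 = 28
Sxy = Σxy − (Σx)(Σy)/n = 1028 − 1194 = -166
Syy = Σy² − (Σy)²/n = 6691 − 5657.285714 = 1033.714286
b = Sxy/Sxx = -166/28 = -5.928571
SSE = Syy − b·Sxy = 1033.714286 − (-5.928571)·(-166) = 49.571429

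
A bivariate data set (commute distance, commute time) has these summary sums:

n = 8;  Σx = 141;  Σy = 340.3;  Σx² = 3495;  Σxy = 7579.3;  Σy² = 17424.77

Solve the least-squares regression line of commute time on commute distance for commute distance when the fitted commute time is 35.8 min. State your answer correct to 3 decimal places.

Sxx = Σx² − (Σx)²/n = 3495 − 2485.125 = 1009.875
Sxy = Σxy − (Σx)(Σy)/n = 7579.3 − 5997.7875 = 1581.5125
b = Sxy/Sxx = 1581.5125/1009.875 = 1.566048
a = ȳ − b·x̄ = 42.5375 − 1.566048·17.625 = 14.935908
Set a + b·x = 35.8: x = (35.8 − 14.935908) / 1.566048 = 13.322769

13.323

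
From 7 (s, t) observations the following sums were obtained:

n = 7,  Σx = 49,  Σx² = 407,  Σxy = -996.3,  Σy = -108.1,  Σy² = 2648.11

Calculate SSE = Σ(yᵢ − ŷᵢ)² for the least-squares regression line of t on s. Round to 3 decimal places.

81.735

Sxx = Σx² − (Σx)²/n = 407 − 343 = 64
Sxy = Σxy − (Σx)(Σy)/n = -996.3 − (-756.7) = -239.6
Syy = Σy² − (Σy)²/n = 2648.11 − 1669.372857 = 978.737143
b = Sxy/Sxx = -239.6/64 = -3.74375
SSE = Syy − b·Sxy = 978.737143 − (-3.74375)·(-239.6) = 81.734643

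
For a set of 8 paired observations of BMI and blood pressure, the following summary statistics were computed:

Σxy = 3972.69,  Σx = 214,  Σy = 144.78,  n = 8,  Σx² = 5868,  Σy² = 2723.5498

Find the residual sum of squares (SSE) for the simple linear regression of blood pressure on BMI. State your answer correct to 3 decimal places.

Sxx = Σx² − (Σx)²/n = 5868 − 5724.5 = 143.5
Sxy = Σxy − (Σx)(Σy)/n = 3972.69 − 3872.865 = 99.825
Syy = Σy² − (Σy)²/n = 2723.5498 − 2620.15605 = 103.39375
b = Sxy/Sxx = 99.825/143.5 = 0.695645
SSE = Syy − b·Sxy = 103.39375 − 0.695645·99.825 = 33.951028

33.951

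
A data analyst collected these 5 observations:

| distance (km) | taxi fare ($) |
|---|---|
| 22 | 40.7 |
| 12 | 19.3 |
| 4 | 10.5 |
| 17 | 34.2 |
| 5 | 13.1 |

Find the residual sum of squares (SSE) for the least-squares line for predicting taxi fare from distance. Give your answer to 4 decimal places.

25.0898

n = 5, Σx = 60, Σy = 117.8, Σxy = 1815.9, Σx² = 958, Σy² = 3480.48
Sxx = Σx² − (Σx)²/n = 958 − 720 = 238
Sxy = Σxy − (Σx)(Σy)/n = 1815.9 − 1413.6 = 402.3
Syy = Σy² − (Σy)²/n = 3480.48 − 2775.368 = 705.112
b = Sxy/Sxx = 402.3/238 = 1.690336
SSE = Syy − b·Sxy = 705.112 − 1.690336·402.3 = 25.089773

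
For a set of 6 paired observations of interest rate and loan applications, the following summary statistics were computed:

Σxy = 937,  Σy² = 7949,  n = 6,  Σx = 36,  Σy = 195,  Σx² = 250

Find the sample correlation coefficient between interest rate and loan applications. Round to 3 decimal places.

Sxx = Σx² − (Σx)²/n = 250 − 216 = 34
Sxy = Σxy − (Σx)(Σy)/n = 937 − 1170 = -233
Syy = Σy² − (Σy)²/n = 7949 − 6337.5 = 1611.5
r = Sxy/√(Sxx·Syy) = -233/√(54791) = -233/234.074774 = -0.995408

-0.995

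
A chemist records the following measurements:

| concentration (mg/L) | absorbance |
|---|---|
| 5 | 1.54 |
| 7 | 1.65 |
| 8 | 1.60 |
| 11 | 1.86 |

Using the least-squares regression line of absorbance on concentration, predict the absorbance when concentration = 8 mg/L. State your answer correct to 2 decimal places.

n = 4, Σx = 31, Σy = 6.65, Σxy = 52.51, Σx² = 259
Sxx = Σx² − (Σx)²/n = 259 − 240.25 = 18.75
Sxy = Σxy − (Σx)(Σy)/n = 52.51 − 51.5375 = 0.9725
b = Sxy/Sxx = 0.9725/18.75 = 0.051867
a = ȳ − b·x̄ = 1.6625 − 0.051867·7.75 = 1.260533
ŷ(8) = a + b·8 = 1.260533 + 0.051867·8 = 1.675467

1.68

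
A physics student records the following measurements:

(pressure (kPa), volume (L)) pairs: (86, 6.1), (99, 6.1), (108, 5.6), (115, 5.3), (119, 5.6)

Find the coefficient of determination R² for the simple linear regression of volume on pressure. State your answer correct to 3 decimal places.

n = 5, Σx = 527, Σy = 28.7, Σxy = 3009.2, Σx² = 56247, Σy² = 165.23
Sxx = Σx² − (Σx)²/n = 56247 − 55545.8 = 701.2
Sxy = Σxy − (Σx)(Σy)/n = 3009.2 − 3024.98 = -15.78
Syy = Σy² − (Σy)²/n = 165.23 − 164.738 = 0.492
R² = Sxy²/(Sxx·Syy) = (-15.78)²/(701.2·0.492) = 0.721784

0.722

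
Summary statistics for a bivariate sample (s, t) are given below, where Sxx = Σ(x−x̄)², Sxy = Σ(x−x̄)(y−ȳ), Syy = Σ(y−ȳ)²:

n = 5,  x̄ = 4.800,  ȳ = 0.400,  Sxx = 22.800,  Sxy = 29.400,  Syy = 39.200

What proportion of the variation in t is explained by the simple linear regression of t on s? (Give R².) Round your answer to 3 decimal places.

R² = Sxy²/(Sxx·Syy) = (29.4)²/(22.8·39.2) = 0.967105

0.967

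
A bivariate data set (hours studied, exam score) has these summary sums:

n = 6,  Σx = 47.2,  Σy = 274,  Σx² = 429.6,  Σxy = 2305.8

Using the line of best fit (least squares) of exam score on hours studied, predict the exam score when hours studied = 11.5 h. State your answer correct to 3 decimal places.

55.037

Sxx = Σx² − (Σx)²/n = 429.6 − 371.306667 = 58.293333
Sxy = Σxy − (Σx)(Σy)/n = 2305.8 − 2155.466667 = 150.333333
b = Sxy/Sxx = 150.333333/58.293333 = 2.578911
a = ȳ − b·x̄ = 45.666667 − 2.578911·7.866667 = 25.379231
ŷ(11.5) = a + b·11.5 = 25.379231 + 2.578911·11.5 = 55.036711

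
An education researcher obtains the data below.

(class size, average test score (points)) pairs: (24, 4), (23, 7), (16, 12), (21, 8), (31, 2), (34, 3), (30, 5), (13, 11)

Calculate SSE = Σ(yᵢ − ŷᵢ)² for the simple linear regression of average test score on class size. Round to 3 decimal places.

14.326

n = 8, Σx = 192, Σy = 52, Σxy = 1074, Σx² = 4988, Σy² = 432
Sxx = Σx² − (Σx)²/n = 4988 − 4608 = 380
Sxy = Σxy − (Σx)(Σy)/n = 1074 − 1248 = -174
Syy = Σy² − (Σy)²/n = 432 − 338 = 94
b = Sxy/Sxx = -174/380 = -0.457895
SSE = Syy − b·Sxy = 94 − (-0.457895)·(-174) = 14.326316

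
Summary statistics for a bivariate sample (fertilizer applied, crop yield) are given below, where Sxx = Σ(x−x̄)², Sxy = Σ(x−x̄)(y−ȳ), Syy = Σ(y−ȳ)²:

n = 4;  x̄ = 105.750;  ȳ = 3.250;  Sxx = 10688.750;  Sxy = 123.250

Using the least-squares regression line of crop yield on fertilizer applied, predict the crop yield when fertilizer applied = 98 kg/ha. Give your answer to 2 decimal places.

3.16

b = Sxy/Sxx = 123.25/10688.75 = 0.011531
a = ȳ − b·x̄ = 3.25 − 0.011531·105.75 = 2.030616
ŷ(98) = a + b·98 = 2.030616 + 0.011531·98 = 3.160636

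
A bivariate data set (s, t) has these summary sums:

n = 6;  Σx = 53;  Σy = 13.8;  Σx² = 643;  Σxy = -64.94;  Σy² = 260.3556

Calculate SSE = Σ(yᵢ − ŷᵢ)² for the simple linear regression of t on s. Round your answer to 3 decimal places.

28.944

Sxx = Σx² − (Σx)²/n = 643 − 468.166667 = 174.833333
Sxy = Σxy − (Σx)(Σy)/n = -64.94 − 121.9 = -186.84
Syy = Σy² − (Σy)²/n = 260.3556 − 31.74 = 228.6156
b = Sxy/Sxx = -186.84/174.833333 = -1.068675
SSE = Syy − b·Sxy = 228.6156 − (-1.068675)·(-186.84) = 28.944376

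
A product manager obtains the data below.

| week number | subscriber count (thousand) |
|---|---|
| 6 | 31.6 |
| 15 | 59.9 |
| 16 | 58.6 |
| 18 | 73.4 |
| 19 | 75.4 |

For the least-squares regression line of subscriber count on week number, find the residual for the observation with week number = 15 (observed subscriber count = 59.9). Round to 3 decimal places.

n = 5, Σx = 74, Σy = 298.9, Σxy = 4779.5, Σx² = 1202
Sxx = Σx² − (Σx)²/n = 1202 − 1095.2 = 106.8
Sxy = Σxy − (Σx)(Σy)/n = 4779.5 − 4423.72 = 355.78
b = Sxy/Sxx = 355.78/106.8 = 3.331273
a = ȳ − b·x̄ = 59.78 − 3.331273·14.8 = 10.477154
ŷ(15) = 10.477154 + 3.331273·15 = 60.446255
residual = y − ŷ = 59.9 − 60.446255 = -0.546255

-0.546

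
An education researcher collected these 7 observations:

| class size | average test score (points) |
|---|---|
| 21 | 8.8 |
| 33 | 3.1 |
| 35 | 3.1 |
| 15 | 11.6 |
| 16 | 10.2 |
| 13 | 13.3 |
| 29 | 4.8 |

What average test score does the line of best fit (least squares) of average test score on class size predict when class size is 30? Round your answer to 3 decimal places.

4.729

n = 7, Σx = 162, Σy = 54.9, Σxy = 1044.9, Σx² = 4246
Sxx = Σx² − (Σx)²/n = 4246 − 3749.142857 = 496.857143
Sxy = Σxy − (Σx)(Σy)/n = 1044.9 − 1270.542857 = -225.642857
b = Sxy/Sxx = -225.642857/496.857143 = -0.454140
a = ȳ − b·x̄ = 7.842857 − (-0.454140)·23.142857 = 18.352961
ŷ(30) = a + b·30 = 18.352961 + (-0.454140)·30 = 4.728752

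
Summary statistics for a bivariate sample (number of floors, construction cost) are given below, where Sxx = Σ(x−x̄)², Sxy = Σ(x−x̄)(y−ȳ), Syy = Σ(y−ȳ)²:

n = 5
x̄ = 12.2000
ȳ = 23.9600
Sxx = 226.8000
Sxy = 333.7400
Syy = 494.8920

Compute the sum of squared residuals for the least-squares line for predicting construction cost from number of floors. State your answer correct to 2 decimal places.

3.79

b = Sxy/Sxx = 333.74/226.8 = 1.471517
SSE = Syy − b·Sxy = 494.892 − 1.471517·333.74 = 3.787998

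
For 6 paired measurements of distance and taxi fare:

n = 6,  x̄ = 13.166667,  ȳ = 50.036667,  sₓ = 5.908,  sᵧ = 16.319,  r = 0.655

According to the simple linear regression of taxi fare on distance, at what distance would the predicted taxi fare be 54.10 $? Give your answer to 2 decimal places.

b = r · sᵧ/sₓ = 0.655 · 16.319/5.908 = 1.809232
a = ȳ − b·x̄ = 50.036667 − 1.809232·13.166667 = 26.215107
Set a + b·x = 54.10: x = (54.10 − 26.215107) / 1.809232 = 15.412555

15.41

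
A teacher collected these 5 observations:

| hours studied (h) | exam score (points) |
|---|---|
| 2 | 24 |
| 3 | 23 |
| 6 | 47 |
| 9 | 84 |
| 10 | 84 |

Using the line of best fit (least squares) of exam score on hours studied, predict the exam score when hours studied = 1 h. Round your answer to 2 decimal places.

10.10

n = 5, Σx = 30, Σy = 262, Σxy = 1995, Σx² = 230
Sxx = Σx² − (Σx)²/n = 230 − 180 = 50
Sxy = Σxy − (Σx)(Σy)/n = 1995 − 1572 = 423
b = Sxy/Sxx = 423/50 = 8.46
a = ȳ − b·x̄ = 52.4 − 8.46·6 = 1.64
ŷ(1) = a + b·1 = 1.64 + 8.46·1 = 10.1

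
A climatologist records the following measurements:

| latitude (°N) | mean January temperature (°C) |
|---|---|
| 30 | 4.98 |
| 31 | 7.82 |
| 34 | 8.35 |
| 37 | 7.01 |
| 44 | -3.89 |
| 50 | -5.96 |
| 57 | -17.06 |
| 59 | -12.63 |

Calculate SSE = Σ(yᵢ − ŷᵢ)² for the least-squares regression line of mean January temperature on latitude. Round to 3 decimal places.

61.310

n = 8, Σx = 342, Σy = -11.38, Σxy = -1251.66, Σx² = 15552, Σy² = 706.0296
Sxx = Σx² − (Σx)²/n = 15552 − 14620.5 = 931.5
Sxy = Σxy − (Σx)(Σy)/n = -1251.66 − (-486.495) = -765.165
Syy = Σy² − (Σy)²/n = 706.0296 − 16.18805 = 689.84155
b = Sxy/Sxx = -765.165/931.5 = -0.821433
SSE = Syy − b·Sxy = 689.84155 − (-0.821433)·(-765.165) = 61.309637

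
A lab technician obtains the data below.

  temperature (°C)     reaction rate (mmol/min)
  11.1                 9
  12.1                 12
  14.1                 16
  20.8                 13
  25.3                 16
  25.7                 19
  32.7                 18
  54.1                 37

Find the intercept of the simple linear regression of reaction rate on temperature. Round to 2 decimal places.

n = 8, Σx = 195.9, Σy = 140, Σxy = 4224.5, Σx² = 6197.75
Sxx = Σx² − (Σx)²/n = 6197.75 − 4797.10125 = 1400.64875
Sxy = Σxy − (Σx)(Σy)/n = 4224.5 − 3428.25 = 796.25
b = Sxy/Sxx = 796.25/1400.64875 = 0.568487
a = ȳ − b·x̄ = 17.5 − 0.568487·24.4875 = 3.579185

3.58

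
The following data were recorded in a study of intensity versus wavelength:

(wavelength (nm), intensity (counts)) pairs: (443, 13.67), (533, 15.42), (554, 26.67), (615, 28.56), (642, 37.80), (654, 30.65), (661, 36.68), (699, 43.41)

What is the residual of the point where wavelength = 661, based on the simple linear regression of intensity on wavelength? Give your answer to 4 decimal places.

n = 8, Σx = 4801, Σy = 232.86, Σxy = 145516.02, Σx² = 2930881
Sxx = Σx² − (Σx)²/n = 2930881 − 2881200.125 = 49680.875
Sxy = Σxy − (Σx)(Σy)/n = 145516.02 − 139745.1075 = 5770.9125
b = Sxy/Sxx = 5770.9125/49680.875 = 0.116160
a = ȳ − b·x̄ = 29.1075 − 0.116160·600.125 = -40.602803
ŷ(661) = -40.602803 + 0.116160·661 = 36.178718
residual = y − ŷ = 36.68 − 36.178718 = 0.501282

0.5013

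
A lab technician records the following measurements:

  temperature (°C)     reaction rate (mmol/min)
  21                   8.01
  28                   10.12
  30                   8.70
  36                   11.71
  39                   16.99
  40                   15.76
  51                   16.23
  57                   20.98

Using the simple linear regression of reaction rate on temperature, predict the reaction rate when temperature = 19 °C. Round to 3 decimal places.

6.852

n = 8, Σx = 302, Σy = 108.5, Σxy = 4450.73, Σx² = 12392
Sxx = Σx² − (Σx)²/n = 12392 − 11400.5 = 991.5
Sxy = Σxy − (Σx)(Σy)/n = 4450.73 − 4095.875 = 354.855
b = Sxy/Sxx = 354.855/991.5 = 0.357897
a = ȳ − b·x̄ = 13.5625 − 0.357897·37.75 = 0.051884
ŷ(19) = a + b·19 = 0.051884 + 0.357897·19 = 6.851929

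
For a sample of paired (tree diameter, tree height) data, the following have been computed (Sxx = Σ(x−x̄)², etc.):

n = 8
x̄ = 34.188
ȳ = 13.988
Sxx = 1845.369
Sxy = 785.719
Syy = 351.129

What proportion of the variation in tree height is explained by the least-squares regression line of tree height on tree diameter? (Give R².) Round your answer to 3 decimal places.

0.953

R² = Sxy²/(Sxx·Syy) = (785.719)²/(1845.369·351.129) = 0.952762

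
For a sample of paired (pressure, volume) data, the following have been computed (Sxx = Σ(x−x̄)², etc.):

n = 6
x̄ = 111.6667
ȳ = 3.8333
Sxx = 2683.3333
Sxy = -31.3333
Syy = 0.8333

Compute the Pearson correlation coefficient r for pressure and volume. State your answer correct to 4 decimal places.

-0.6626

r = Sxy/√(Sxx·Syy) = -31.3333/√(2236.021639) = -31.3333/47.286590 = -0.662625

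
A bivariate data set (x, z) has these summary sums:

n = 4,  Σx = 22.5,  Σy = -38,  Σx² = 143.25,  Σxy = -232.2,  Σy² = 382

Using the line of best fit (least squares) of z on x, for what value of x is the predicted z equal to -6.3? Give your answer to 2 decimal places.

2.73

Sxx = Σx² − (Σx)²/n = 143.25 − 126.5625 = 16.6875
Sxy = Σxy − (Σx)(Σy)/n = -232.2 − (-213.75) = -18.45
b = Sxy/Sxx = -18.45/16.6875 = -1.105618
a = ȳ − b·x̄ = -9.5 − (-1.105618)·5.625 = -3.280899
Set a + b·x = -6.3: x = (-6.3 − (-3.280899)) / (-1.105618) = 2.730691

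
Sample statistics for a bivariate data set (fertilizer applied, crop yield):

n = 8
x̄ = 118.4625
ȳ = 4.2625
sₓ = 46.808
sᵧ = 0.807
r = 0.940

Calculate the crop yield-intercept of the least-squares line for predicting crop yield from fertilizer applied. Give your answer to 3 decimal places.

b = r · sᵧ/sₓ = 0.94 · 0.807/46.808 = 0.016206
a = ȳ − b·x̄ = 4.2625 − 0.016206·118.4625 = 2.342673

2.343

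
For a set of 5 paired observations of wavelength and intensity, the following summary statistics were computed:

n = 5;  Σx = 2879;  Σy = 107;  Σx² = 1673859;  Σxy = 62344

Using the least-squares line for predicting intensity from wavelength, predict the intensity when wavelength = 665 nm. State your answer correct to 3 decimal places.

25.456

Sxx = Σx² − (Σx)²/n = 1673859 − 1657728.2 = 16130.8
Sxy = Σxy − (Σx)(Σy)/n = 62344 − 61610.6 = 733.4
b = Sxy/Sxx = 733.4/16130.8 = 0.045466
a = ȳ − b·x̄ = 21.4 − 0.045466·575.8 = -4.779217
ŷ(665) = a + b·665 = -4.779217 + 0.045466·665 = 25.455551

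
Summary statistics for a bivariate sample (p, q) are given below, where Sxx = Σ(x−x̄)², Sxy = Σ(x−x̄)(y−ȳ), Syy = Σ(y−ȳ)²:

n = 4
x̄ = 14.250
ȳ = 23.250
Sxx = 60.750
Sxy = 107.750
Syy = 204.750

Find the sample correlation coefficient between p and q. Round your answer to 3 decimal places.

r = Sxy/√(Sxx·Syy) = 107.75/√(12438.5625) = 107.75/111.528304 = 0.966122

0.966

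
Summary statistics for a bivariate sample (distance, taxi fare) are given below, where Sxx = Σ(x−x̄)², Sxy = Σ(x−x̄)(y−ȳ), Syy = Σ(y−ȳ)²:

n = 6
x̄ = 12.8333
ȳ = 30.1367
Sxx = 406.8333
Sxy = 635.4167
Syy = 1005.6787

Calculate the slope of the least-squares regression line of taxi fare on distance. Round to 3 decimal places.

b = Sxy/Sxx = 635.4167/406.8333 = 1.561860

1.562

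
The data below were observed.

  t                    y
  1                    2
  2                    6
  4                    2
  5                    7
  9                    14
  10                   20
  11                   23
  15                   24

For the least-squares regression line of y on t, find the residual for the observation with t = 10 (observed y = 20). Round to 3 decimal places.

n = 8, Σx = 57, Σy = 98, Σxy = 996, Σx² = 573
Sxx = Σx² − (Σx)²/n = 573 − 406.125 = 166.875
Sxy = Σxy − (Σx)(Σy)/n = 996 − 698.25 = 297.75
b = Sxy/Sxx = 297.75/166.875 = 1.784270
a = ȳ − b·x̄ = 12.25 − 1.784270·7.125 = -0.462921
ŷ(10) = -0.462921 + 1.784270·10 = 17.379775
residual = y − ŷ = 20 − 17.379775 = 2.620225

2.620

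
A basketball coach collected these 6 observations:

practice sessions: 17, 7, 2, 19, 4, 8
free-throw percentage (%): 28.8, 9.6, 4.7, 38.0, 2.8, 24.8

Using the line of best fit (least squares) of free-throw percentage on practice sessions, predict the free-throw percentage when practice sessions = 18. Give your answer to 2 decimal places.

n = 6, Σx = 57, Σy = 108.7, Σxy = 1497.8, Σx² = 783
Sxx = Σx² − (Σx)²/n = 783 − 541.5 = 241.5
Sxy = Σxy − (Σx)(Σy)/n = 1497.8 − 1032.65 = 465.15
b = Sxy/Sxx = 465.15/241.5 = 1.926087
a = ȳ − b·x̄ = 18.116667 − 1.926087·9.5 = -0.181159
ŷ(18) = a + b·18 = -0.181159 + 1.926087·18 = 34.488406

34.49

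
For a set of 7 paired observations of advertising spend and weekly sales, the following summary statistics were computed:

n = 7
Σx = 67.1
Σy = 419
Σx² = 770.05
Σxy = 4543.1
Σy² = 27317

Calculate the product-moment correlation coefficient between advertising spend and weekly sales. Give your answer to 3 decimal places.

Sxx = Σx² − (Σx)²/n = 770.05 − 643.201429 = 126.848571
Sxy = Σxy − (Σx)(Σy)/n = 4543.1 − 4016.414286 = 526.685714
Syy = Σy² − (Σy)²/n = 27317 − 25080.142857 = 2236.857143
r = Sxy/√(Sxx·Syy) = 526.685714/√(283742.133061) = 526.685714/532.674509 = 0.988757

0.989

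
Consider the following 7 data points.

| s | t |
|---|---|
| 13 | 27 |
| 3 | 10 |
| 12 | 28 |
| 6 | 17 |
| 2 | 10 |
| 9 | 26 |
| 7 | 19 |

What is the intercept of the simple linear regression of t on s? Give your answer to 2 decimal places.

n = 7, Σx = 52, Σy = 137, Σxy = 1206, Σx² = 492
Sxx = Σx² − (Σx)²/n = 492 − 386.285714 = 105.714286
Sxy = Σxy − (Σx)(Σy)/n = 1206 − 1017.714286 = 188.285714
b = Sxy/Sxx = 188.285714/105.714286 = 1.781081
a = ȳ − b·x̄ = 19.571429 − 1.781081·7.428571 = 6.340541

6.34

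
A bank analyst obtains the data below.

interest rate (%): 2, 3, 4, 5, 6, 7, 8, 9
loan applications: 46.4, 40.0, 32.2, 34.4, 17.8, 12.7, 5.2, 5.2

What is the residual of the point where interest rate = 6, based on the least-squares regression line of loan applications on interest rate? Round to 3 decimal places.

n = 8, Σx = 44, Σy = 193.9, Σxy = 797.7, Σx² = 284
Sxx = Σx² − (Σx)²/n = 284 − 242 = 42
Sxy = Σxy − (Σx)(Σy)/n = 797.7 − 1066.45 = -268.75
b = Sxy/Sxx = -268.75/42 = -6.398810
a = ȳ − b·x̄ = 24.2375 − (-6.398810)·5.5 = 59.430952
ŷ(6) = 59.430952 + (-6.398810)·6 = 21.038095
residual = y − ŷ = 17.8 − 21.038095 = -3.238095

-3.238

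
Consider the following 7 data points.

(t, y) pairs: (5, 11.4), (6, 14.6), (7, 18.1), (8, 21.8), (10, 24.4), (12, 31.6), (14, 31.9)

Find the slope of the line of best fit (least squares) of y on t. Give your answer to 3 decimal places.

2.363

n = 7, Σx = 62, Σy = 153.8, Σxy = 1515.5, Σx² = 614
Sxx = Σx² − (Σx)²/n = 614 − 549.142857 = 64.857143
Sxy = Σxy − (Σx)(Σy)/n = 1515.5 − 1362.228571 = 153.271429
b = Sxy/Sxx = 153.271429/64.857143 = 2.363216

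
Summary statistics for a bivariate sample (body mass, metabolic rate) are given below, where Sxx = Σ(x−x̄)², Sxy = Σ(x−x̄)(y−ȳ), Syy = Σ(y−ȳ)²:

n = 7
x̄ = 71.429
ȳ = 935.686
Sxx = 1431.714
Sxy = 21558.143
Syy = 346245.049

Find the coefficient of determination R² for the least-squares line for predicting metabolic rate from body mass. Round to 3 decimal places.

R² = Sxy²/(Sxx·Syy) = (21558.143)²/(1431.714·346245.049) = 0.937525

0.938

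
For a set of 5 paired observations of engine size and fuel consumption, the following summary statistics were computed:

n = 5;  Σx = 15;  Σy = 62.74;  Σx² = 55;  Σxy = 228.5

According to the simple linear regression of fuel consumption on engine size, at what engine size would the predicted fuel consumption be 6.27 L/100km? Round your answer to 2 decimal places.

Sxx = Σx² − (Σx)²/n = 55 − 45 = 10
Sxy = Σxy − (Σx)(Σy)/n = 228.5 − 188.22 = 40.28
b = Sxy/Sxx = 40.28/10 = 4.028
a = ȳ − b·x̄ = 12.548 − 4.028·3 = 0.464
Set a + b·x = 6.27: x = (6.27 − 0.464) / 4.028 = 1.441410

1.44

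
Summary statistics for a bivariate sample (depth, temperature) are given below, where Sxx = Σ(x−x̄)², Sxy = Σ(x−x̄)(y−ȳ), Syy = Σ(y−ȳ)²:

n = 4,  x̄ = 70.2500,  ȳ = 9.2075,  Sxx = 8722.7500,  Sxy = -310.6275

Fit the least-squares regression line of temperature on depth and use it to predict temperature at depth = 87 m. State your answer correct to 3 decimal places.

b = Sxy/Sxx = -310.6275/8722.75 = -0.035611
a = ȳ − b·x̄ = 9.2075 − (-0.035611)·70.25 = 11.709186
ŷ(87) = a + b·87 = 11.709186 + (-0.035611)·87 = 8.611013

8.611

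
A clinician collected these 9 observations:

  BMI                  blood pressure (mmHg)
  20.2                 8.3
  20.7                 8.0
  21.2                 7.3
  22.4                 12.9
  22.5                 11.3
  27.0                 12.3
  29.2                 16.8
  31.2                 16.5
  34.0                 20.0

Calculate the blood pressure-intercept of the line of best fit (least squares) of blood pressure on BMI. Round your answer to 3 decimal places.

n = 9, Σx = 228.4, Σy = 113.4, Σxy = 3048.69, Σx² = 6005.06
Sxx = Σx² − (Σx)²/n = 6005.06 − 5796.284444 = 208.775556
Sxy = Σxy − (Σx)(Σy)/n = 3048.69 − 2877.84 = 170.85
b = Sxy/Sxx = 170.85/208.775556 = 0.818343
a = ȳ − b·x̄ = 12.6 − 0.818343·25.377778 = -8.167725

-8.168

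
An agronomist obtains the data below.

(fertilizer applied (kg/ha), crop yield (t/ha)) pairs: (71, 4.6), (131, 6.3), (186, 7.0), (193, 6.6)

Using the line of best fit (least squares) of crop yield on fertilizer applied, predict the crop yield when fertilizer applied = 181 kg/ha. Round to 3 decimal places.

n = 4, Σx = 581, Σy = 24.5, Σxy = 3727.7, Σx² = 94047
Sxx = Σx² − (Σx)²/n = 94047 − 84390.25 = 9656.75
Sxy = Σxy − (Σx)(Σy)/n = 3727.7 − 3558.625 = 169.075
b = Sxy/Sxx = 169.075/9656.75 = 0.017508
a = ȳ − b·x̄ = 6.125 − 0.017508·145.25 = 3.581893
ŷ(181) = a + b·181 = 3.581893 + 0.017508·181 = 6.750928

6.751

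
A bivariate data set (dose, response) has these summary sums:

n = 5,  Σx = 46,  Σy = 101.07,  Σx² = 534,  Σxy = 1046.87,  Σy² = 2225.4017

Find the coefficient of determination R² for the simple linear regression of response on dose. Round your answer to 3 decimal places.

Sxx = Σx² − (Σx)²/n = 534 − 423.2 = 110.8
Sxy = Σxy − (Σx)(Σy)/n = 1046.87 − 929.844 = 117.026
Syy = Σy² − (Σy)²/n = 2225.4017 − 2043.02898 = 182.37272
R² = Sxy²/(Sxx·Syy) = (117.026)²/(110.8·182.37272) = 0.677743

0.678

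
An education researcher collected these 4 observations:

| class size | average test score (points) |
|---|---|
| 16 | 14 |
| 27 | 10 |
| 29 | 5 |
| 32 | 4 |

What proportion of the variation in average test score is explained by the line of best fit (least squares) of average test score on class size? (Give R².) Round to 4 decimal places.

n = 4, Σx = 104, Σy = 33, Σxy = 767, Σx² = 2850, Σy² = 337
Sxx = Σx² − (Σx)²/n = 2850 − 2704 = 146
Sxy = Σxy − (Σx)(Σy)/n = 767 − 858 = -91
Syy = Σy² − (Σy)²/n = 337 − 272.25 = 64.75
R² = Sxy²/(Sxx·Syy) = (-91)²/(146·64.75) = 0.875972

0.8760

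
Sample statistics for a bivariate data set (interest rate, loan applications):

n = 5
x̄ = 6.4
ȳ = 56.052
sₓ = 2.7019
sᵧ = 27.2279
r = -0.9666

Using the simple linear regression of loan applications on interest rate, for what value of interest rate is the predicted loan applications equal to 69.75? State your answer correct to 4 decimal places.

b = r · sᵧ/sₓ = -0.9666 · 27.2279/2.7019 = -9.740734
a = ȳ − b·x̄ = 56.052 − (-9.740734)·6.4 = 118.392695
Set a + b·x = 69.75: x = (69.75 − 118.392695) / (-9.740734) = 4.993740

4.9937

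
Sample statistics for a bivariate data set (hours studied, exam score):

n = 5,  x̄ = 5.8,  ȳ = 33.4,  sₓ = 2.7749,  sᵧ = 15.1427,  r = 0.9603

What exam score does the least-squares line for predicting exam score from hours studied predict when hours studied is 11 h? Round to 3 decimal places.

60.650

b = r · sᵧ/sₓ = 0.9603 · 15.1427/2.7749 = 5.240382
a = ȳ − b·x̄ = 33.4 − 5.240382·5.8 = 3.005787
ŷ(11) = a + b·11 = 3.005787 + 5.240382·11 = 60.649984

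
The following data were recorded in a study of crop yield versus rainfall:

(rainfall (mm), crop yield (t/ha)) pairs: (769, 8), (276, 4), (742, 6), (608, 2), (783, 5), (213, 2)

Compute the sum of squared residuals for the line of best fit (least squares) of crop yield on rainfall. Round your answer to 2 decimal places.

15.30

n = 6, Σx = 3391, Σy = 27, Σxy = 17265, Σx² = 2246223, Σy² = 149
Sxx = Σx² − (Σx)²/n = 2246223 − 1916480.166667 = 329742.833333
Sxy = Σxy − (Σx)(Σy)/n = 17265 − 15259.5 = 2005.5
Syy = Σy² − (Σy)²/n = 149 − 121.5 = 27.5
b = Sxy/Sxx = 2005.5/329742.833333 = 0.006082
SSE = Syy − b·Sxy = 27.5 − 0.006082·2005.5 = 15.302524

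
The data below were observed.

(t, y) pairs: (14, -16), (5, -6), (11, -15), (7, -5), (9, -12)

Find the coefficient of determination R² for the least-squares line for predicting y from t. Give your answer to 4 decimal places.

0.8474

n = 5, Σx = 46, Σy = -54, Σxy = -562, Σx² = 472, Σy² = 686
Sxx = Σx² − (Σx)²/n = 472 − 423.2 = 48.8
Sxy = Σxy − (Σx)(Σy)/n = -562 − (-496.8) = -65.2
Syy = Σy² − (Σy)²/n = 686 − 583.2 = 102.8
R² = Sxy²/(Sxx·Syy) = (-65.2)²/(48.8·102.8) = 0.847388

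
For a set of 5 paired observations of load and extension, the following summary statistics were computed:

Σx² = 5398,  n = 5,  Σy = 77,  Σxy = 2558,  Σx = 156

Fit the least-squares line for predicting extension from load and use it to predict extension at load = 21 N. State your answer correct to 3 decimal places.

Sxx = Σx² − (Σx)²/n = 5398 − 4867.2 = 530.8
Sxy = Σxy − (Σx)(Σy)/n = 2558 − 2402.4 = 155.6
b = Sxy/Sxx = 155.6/530.8 = 0.293142
a = ȳ − b·x̄ = 15.4 − 0.293142·31.2 = 6.253956
ŷ(21) = a + b·21 = 6.253956 + 0.293142·21 = 12.409947

12.410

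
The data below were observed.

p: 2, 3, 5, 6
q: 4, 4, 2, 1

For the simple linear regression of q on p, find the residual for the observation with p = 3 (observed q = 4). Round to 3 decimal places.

0.450

n = 4, Σx = 16, Σy = 11, Σxy = 36, Σx² = 74
Sxx = Σx² − (Σx)²/n = 74 − 64 = 10
Sxy = Σxy − (Σx)(Σy)/n = 36 − 44 = -8
b = Sxy/Sxx = -8/10 = -0.8
a = ȳ − b·x̄ = 2.75 − (-0.8)·4 = 5.95
ŷ(3) = 5.95 + (-0.8)·3 = 3.55
residual = y − ŷ = 4 − 3.55 = 0.45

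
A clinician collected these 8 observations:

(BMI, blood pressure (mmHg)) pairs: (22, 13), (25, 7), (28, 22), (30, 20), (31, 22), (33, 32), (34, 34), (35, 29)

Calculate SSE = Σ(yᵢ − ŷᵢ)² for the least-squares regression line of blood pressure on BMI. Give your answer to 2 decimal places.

128.07

n = 8, Σx = 238, Σy = 179, Σxy = 5586, Σx² = 7224, Σy² = 4607
Sxx = Σx² − (Σx)²/n = 7224 − 7080.5 = 143.5
Sxy = Σxy − (Σx)(Σy)/n = 5586 − 5325.25 = 260.75
Syy = Σy² − (Σy)²/n = 4607 − 4005.125 = 601.875
b = Sxy/Sxx = 260.75/143.5 = 1.817073
SSE = Syy − b·Sxy = 601.875 − 1.817073·260.75 = 128.073171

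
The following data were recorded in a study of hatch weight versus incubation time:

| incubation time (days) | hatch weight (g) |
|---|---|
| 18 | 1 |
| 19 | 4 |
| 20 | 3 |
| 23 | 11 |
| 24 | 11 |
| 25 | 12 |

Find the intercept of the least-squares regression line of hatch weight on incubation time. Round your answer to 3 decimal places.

n = 6, Σx = 129, Σy = 42, Σxy = 971, Σx² = 2815
Sxx = Σx² − (Σx)²/n = 2815 − 2773.5 = 41.5
Sxy = Σxy − (Σx)(Σy)/n = 971 − 903 = 68
b = Sxy/Sxx = 68/41.5 = 1.638554
a = ȳ − b·x̄ = 7 − 1.638554·21.5 = -28.228916

-28.229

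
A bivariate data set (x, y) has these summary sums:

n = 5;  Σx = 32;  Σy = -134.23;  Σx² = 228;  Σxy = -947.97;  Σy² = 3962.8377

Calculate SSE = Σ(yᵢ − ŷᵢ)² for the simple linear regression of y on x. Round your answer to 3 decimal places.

18.659

Sxx = Σx² − (Σx)²/n = 228 − 204.8 = 23.2
Sxy = Σxy − (Σx)(Σy)/n = -947.97 − (-859.072) = -88.898
Syy = Σy² − (Σy)²/n = 3962.8377 − 3603.53858 = 359.29912
b = Sxy/Sxx = -88.898/23.2 = -3.831810
SSE = Syy − b·Sxy = 359.29912 − (-3.831810)·(-88.898) = 18.658844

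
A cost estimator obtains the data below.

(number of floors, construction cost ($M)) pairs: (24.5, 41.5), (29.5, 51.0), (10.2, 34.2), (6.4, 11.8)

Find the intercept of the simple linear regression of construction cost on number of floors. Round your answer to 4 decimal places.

10.6837

n = 4, Σx = 70.6, Σy = 138.5, Σxy = 2945.61, Σx² = 1615.5
Sxx = Σx² − (Σx)²/n = 1615.5 − 1246.09 = 369.41
Sxy = Σxy − (Σx)(Σy)/n = 2945.61 − 2444.525 = 501.085
b = Sxy/Sxx = 501.085/369.41 = 1.356447
a = ȳ − b·x̄ = 34.625 − 1.356447·17.65 = 10.683715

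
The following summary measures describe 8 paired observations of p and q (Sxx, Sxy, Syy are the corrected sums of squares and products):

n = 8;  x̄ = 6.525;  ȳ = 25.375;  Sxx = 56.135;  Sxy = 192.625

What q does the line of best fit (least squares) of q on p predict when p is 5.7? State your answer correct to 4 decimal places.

b = Sxy/Sxx = 192.625/56.135 = 3.431460
a = ȳ − b·x̄ = 25.375 − 3.431460·6.525 = 2.984724
ŷ(5.7) = a + b·5.7 = 2.984724 + 3.431460·5.7 = 22.544046

22.5440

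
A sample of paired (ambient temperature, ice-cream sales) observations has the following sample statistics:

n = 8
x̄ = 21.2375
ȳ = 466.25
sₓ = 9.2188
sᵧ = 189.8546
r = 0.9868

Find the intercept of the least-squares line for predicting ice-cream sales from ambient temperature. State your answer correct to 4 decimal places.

b = r · sᵧ/sₓ = 0.9868 · 189.8546/9.2188 = 20.322441
a = ȳ − b·x̄ = 466.25 − 20.322441·21.2375 = 34.652159

34.6522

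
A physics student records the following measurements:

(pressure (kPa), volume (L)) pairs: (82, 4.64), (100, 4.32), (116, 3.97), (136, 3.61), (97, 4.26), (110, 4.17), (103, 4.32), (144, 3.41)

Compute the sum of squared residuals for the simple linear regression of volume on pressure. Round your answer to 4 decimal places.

0.0221

n = 8, Σx = 888, Σy = 32.7, Σxy = 3571.88, Σx² = 101530, Σy² = 134.812
Sxx = Σx² − (Σx)²/n = 101530 − 98568 = 2962
Sxy = Σxy − (Σx)(Σy)/n = 3571.88 − 3629.7 = -57.82
Syy = Σy² − (Σy)²/n = 134.812 − 133.66125 = 1.15075
b = Sxy/Sxx = -57.82/2962 = -0.019521
SSE = Syy − b·Sxy = 1.15075 − (-0.019521)·(-57.82) = 0.022069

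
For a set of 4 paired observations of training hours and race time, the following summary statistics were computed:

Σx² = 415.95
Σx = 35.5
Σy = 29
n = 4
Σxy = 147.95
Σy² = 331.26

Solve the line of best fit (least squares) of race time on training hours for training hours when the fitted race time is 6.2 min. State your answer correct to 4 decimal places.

Sxx = Σx² − (Σx)²/n = 415.95 − 315.0625 = 100.8875
Sxy = Σxy − (Σx)(Σy)/n = 147.95 − 257.375 = -109.425
b = Sxy/Sxx = -109.425/100.8875 = -1.084624
a = ȳ − b·x̄ = 7.25 − (-1.084624)·8.875 = 16.876038
Set a + b·x = 6.2: x = (6.2 − 16.876038) / (-1.084624) = 9.843077

9.8431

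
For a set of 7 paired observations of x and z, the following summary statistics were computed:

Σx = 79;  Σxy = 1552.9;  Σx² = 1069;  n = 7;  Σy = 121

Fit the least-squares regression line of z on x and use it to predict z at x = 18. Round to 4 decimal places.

Sxx = Σx² − (Σx)²/n = 1069 − 891.571429 = 177.428571
Sxy = Σxy − (Σx)(Σy)/n = 1552.9 − 1365.571429 = 187.328571
b = Sxy/Sxx = 187.328571/177.428571 = 1.055797
a = ȳ − b·x̄ = 17.285714 − 1.055797·11.285714 = 5.370290
ŷ(18) = a + b·18 = 5.370290 + 1.055797·18 = 24.374638

24.3746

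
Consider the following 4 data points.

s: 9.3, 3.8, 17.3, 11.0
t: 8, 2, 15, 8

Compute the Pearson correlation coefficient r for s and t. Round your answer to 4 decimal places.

0.9921

n = 4, Σx = 41.4, Σy = 33, Σxy = 429.5, Σx² = 521.22, Σy² = 357
Sxx = Σx² − (Σx)²/n = 521.22 − 428.49 = 92.73
Sxy = Σxy − (Σx)(Σy)/n = 429.5 − 341.55 = 87.95
Syy = Σy² − (Σy)²/n = 357 − 272.25 = 84.75
r = Sxy/√(Sxx·Syy) = 87.95/√(7858.8675) = 87.95/88.650254 = 0.992101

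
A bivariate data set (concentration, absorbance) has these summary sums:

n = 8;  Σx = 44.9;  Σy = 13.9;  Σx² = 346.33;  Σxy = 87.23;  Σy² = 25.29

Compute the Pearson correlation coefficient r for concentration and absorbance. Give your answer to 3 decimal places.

Sxx = Σx² − (Σx)²/n = 346.33 − 252.00125 = 94.32875
Sxy = Σxy − (Σx)(Σy)/n = 87.23 − 78.01375 = 9.21625
Syy = Σy² − (Σy)²/n = 25.29 − 24.15125 = 1.13875
r = Sxy/√(Sxx·Syy) = 9.21625/√(107.416864) = 9.21625/10.364211 = 0.889238

0.889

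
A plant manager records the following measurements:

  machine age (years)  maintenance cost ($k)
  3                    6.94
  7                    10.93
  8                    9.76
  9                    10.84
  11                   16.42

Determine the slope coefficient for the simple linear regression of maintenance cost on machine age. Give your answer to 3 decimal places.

1.035

n = 5, Σx = 38, Σy = 54.89, Σxy = 453.59, Σx² = 324
Sxx = Σx² − (Σx)²/n = 324 − 288.8 = 35.2
Sxy = Σxy − (Σx)(Σy)/n = 453.59 − 417.164 = 36.426
b = Sxy/Sxx = 36.426/35.2 = 1.034830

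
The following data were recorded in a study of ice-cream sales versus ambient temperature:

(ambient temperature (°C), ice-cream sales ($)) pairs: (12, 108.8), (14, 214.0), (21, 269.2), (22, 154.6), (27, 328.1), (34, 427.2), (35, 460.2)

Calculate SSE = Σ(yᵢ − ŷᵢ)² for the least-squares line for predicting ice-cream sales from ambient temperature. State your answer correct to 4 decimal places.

16359.2579

n = 7, Σx = 165, Σy = 1962.1, Σxy = 52846.5, Σx² = 4375, Σy² = 655936.73
Sxx = Σx² − (Σx)²/n = 4375 − 3889.285714 = 485.714286
Sxy = Σxy − (Σx)(Σy)/n = 52846.5 − 46249.5 = 6597
Syy = Σy² − (Σy)²/n = 655936.73 − 549976.63 = 105960.1
b = Sxy/Sxx = 6597/485.714286 = 13.582059
SSE = Syy − b·Sxy = 105960.1 − 13.582059·6597 = 16359.257941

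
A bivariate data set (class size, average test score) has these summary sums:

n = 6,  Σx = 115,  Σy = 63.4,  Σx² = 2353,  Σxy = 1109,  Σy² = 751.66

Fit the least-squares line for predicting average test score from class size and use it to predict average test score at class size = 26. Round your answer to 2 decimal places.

Sxx = Σx² − (Σx)²/n = 2353 − 2204.166667 = 148.833333
Sxy = Σxy − (Σx)(Σy)/n = 1109 − 1215.166667 = -106.166667
b = Sxy/Sxx = -106.166667/148.833333 = -0.713326
a = ȳ − b·x̄ = 10.566667 − (-0.713326)·19.166667 = 24.238746
ŷ(26) = a + b·26 = 24.238746 + (-0.713326)·26 = 5.692273

5.69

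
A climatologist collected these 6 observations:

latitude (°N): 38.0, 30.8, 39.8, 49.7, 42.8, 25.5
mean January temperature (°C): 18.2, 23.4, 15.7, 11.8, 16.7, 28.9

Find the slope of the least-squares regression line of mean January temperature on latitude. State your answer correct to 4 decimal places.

n = 6, Σx = 226.6, Σy = 114.7, Σxy = 4075.35, Σx² = 8928.86
Sxx = Σx² − (Σx)²/n = 8928.86 − 8557.926667 = 370.933333
Sxy = Σxy − (Σx)(Σy)/n = 4075.35 − 4331.836667 = -256.486667
b = Sxy/Sxx = -256.486667/370.933333 = -0.691463

-0.6915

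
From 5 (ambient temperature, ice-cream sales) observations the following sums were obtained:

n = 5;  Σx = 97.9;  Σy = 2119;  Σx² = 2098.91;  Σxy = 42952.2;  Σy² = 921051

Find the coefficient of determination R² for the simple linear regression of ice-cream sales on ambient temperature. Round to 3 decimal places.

0.510

Sxx = Σx² − (Σx)²/n = 2098.91 − 1916.882 = 182.028
Sxy = Σxy − (Σx)(Σy)/n = 42952.2 − 41490.02 = 1462.18
Syy = Σy² − (Σy)²/n = 921051 − 898032.2 = 23018.8
R² = Sxy²/(Sxx·Syy) = (1462.18)²/(182.028·23018.8) = 0.510247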